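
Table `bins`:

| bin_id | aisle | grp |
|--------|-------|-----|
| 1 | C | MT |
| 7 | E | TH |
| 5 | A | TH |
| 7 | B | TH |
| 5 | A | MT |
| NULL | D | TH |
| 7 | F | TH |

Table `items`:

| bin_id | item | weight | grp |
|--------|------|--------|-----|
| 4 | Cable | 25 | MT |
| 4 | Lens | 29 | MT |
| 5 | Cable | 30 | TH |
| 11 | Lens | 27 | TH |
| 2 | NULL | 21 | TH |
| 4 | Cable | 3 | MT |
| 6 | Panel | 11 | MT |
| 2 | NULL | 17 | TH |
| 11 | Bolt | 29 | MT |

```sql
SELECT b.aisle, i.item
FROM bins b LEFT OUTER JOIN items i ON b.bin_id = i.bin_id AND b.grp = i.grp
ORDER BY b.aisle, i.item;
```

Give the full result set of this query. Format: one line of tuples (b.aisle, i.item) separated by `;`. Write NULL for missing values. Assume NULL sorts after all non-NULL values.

LEFT JOIN keeps every row from `bins`; unmatched rows get NULL for `items`'s columns.
Matching on b.bin_id = i.bin_id AND b.grp = i.grp. A NULL in a compared column never satisfies the condition.
- b[0] bin_id=1, grp=MT → no match; kept with NULLs on the i side.
- b[1] bin_id=7, grp=TH → no match; kept with NULLs on the i side.
- b[2] bin_id=5, grp=TH → 1 match(es) in i → 1 row(s).
- b[3] bin_id=7, grp=TH → no match; kept with NULLs on the i side.
- b[4] bin_id=5, grp=MT → no match; kept with NULLs on the i side.
- b[5] bin_id=NULL, grp=TH → no match; kept with NULLs on the i side.
- b[6] bin_id=7, grp=TH → no match; kept with NULLs on the i side.
After projecting and ordering:
b.aisle | i.item
A | Cable
A | NULL
B | NULL
C | NULL
D | NULL
E | NULL
F | NULL

(A, Cable); (A, NULL); (B, NULL); (C, NULL); (D, NULL); (E, NULL); (F, NULL)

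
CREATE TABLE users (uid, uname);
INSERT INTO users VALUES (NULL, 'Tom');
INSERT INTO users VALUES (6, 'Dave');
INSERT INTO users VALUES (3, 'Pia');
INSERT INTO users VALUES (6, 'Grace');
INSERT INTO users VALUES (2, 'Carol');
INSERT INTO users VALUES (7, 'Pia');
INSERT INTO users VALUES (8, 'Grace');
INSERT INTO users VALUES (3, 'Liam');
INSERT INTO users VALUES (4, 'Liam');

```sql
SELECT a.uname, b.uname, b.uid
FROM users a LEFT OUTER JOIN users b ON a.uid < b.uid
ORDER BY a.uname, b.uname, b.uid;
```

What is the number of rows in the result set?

28

LEFT JOIN keeps every row from `users a`; unmatched rows get NULL for `users b`'s columns.
Matching on a.uid < b.uid. A NULL in a compared column never satisfies the condition.
- a[0] uid=NULL → no match; kept with NULLs on the b side.
- a[1] uid=6 → 2 match(es) in b → 2 row(s).
- a[2] uid=3 → 5 match(es) in b → 5 row(s).
- a[3] uid=6 → 2 match(es) in b → 2 row(s).
- a[4] uid=2 → 7 match(es) in b → 7 row(s).
- a[5] uid=7 → 1 match(es) in b → 1 row(s).
- a[6] uid=8 → no match; kept with NULLs on the b side.
- a[7] uid=3 → 5 match(es) in b → 5 row(s).
- a[8] uid=4 → 4 match(es) in b → 4 row(s).
Total: 26 matched + 2 padded = 28 rows.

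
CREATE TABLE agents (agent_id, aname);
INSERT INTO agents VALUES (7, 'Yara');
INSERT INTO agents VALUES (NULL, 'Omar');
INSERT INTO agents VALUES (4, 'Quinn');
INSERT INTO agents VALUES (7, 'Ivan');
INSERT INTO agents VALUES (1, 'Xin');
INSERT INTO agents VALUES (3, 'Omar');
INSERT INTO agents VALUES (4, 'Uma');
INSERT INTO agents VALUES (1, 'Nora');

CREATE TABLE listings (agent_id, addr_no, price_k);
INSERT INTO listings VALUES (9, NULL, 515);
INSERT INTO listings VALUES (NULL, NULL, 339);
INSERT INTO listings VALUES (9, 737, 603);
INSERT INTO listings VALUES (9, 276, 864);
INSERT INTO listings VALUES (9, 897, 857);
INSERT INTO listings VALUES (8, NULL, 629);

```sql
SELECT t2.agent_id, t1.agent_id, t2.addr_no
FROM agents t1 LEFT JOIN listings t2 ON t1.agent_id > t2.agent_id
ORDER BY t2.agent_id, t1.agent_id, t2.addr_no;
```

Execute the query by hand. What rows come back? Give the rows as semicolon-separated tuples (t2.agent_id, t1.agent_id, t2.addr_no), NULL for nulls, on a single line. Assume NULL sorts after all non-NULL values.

(NULL, 1, NULL); (NULL, 1, NULL); (NULL, 3, NULL); (NULL, 4, NULL); (NULL, 4, NULL); (NULL, 7, NULL); (NULL, 7, NULL); (NULL, NULL, NULL)

LEFT JOIN keeps every row from `agents`; unmatched rows get NULL for `listings`'s columns.
Matching on t1.agent_id > t2.agent_id. A NULL in a compared column never satisfies the condition.
- t1[0] agent_id=7 → no match; kept with NULLs on the t2 side.
- t1[1] agent_id=NULL → no match; kept with NULLs on the t2 side.
- t1[2] agent_id=4 → no match; kept with NULLs on the t2 side.
- t1[3] agent_id=7 → no match; kept with NULLs on the t2 side.
- t1[4] agent_id=1 → no match; kept with NULLs on the t2 side.
- t1[5] agent_id=3 → no match; kept with NULLs on the t2 side.
- t1[6] agent_id=4 → no match; kept with NULLs on the t2 side.
- t1[7] agent_id=1 → no match; kept with NULLs on the t2 side.
After projecting and ordering:
t2.agent_id | t1.agent_id | t2.addr_no
NULL | 1 | NULL
NULL | 1 | NULL
NULL | 3 | NULL
NULL | 4 | NULL
NULL | 4 | NULL
NULL | 7 | NULL
NULL | 7 | NULL
NULL | NULL | NULL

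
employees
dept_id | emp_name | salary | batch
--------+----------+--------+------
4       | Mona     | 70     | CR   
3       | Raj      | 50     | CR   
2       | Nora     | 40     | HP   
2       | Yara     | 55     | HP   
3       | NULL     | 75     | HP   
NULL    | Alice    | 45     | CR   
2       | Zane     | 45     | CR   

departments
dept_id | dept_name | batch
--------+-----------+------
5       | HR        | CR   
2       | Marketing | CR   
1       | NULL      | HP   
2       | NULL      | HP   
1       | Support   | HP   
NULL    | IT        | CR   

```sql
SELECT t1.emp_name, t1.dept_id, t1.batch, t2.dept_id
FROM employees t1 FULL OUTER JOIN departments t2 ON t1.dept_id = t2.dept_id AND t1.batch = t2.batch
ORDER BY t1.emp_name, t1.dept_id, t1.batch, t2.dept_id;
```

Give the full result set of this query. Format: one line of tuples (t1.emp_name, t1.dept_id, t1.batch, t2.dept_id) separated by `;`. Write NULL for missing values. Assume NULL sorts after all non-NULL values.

FULL OUTER JOIN keeps every row from both sides; unmatched rows get NULL for the other side's columns.
Matching on t1.dept_id = t2.dept_id AND t1.batch = t2.batch. A NULL in a compared column never satisfies the condition.
- dept_id=4, batch=CR: no t2 row matches, row kept with t2 columns NULL.
- dept_id=3, batch=CR: no t2 row matches, row kept with t2 columns NULL.
- dept_id=2, batch=HP: 1 matching t2 row(s), so 1 row(s) emitted.
- dept_id=2, batch=HP: 1 matching t2 row(s), so 1 row(s) emitted.
- dept_id=3, batch=HP: no t2 row matches, row kept with t2 columns NULL.
- dept_id=NULL, batch=CR: no t2 row matches, row kept with t2 columns NULL.
- dept_id=2, batch=CR: 1 matching t2 row(s), so 1 row(s) emitted.
- 4 t2 row(s) had no t1 match → kept, t1 columns NULL.

(Alice, NULL, CR, NULL); (Mona, 4, CR, NULL); (Nora, 2, HP, 2); (Raj, 3, CR, NULL); (Yara, 2, HP, 2); (Zane, 2, CR, 2); (NULL, 3, HP, NULL); (NULL, NULL, NULL, 1); (NULL, NULL, NULL, 1); (NULL, NULL, NULL, 5); (NULL, NULL, NULL, NULL)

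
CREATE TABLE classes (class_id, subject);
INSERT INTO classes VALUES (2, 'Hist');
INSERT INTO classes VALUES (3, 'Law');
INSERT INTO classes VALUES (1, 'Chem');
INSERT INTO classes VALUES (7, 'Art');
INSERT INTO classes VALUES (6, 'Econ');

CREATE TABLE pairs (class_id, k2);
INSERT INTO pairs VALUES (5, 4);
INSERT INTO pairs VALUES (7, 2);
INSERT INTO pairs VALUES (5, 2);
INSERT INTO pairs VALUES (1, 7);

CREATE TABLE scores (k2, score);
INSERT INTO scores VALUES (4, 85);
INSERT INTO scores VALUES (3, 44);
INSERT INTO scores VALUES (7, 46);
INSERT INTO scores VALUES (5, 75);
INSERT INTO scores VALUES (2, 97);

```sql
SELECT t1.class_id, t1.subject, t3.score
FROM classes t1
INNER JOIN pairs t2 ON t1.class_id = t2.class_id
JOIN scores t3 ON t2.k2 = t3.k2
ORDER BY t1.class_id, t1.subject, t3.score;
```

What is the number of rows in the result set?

2

Step 1 — t1 INNER JOIN t2 on class_id → 2 row(s).
Then INNER JOIN `scores t3` on k2: keep only rows whose t2.k2 appears in t3.
Result: 2 row(s).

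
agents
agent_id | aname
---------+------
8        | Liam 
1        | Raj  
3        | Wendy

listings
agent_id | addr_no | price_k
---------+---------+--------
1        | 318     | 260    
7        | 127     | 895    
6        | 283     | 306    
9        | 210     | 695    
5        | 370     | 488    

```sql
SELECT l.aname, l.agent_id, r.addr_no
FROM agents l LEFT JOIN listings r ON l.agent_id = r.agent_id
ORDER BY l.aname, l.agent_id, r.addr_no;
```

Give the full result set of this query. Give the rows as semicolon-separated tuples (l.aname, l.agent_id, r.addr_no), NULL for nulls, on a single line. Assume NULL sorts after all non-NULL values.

(Liam, 8, NULL); (Raj, 1, 318); (Wendy, 3, NULL)

LEFT JOIN keeps every row from `agents`; unmatched rows get NULL for `listings`'s columns.
Matching on l.agent_id = r.agent_id.
- agent_id=8: no r row matches, row kept with r columns NULL.
- agent_id=1: 1 matching r row(s), so 1 row(s) emitted.
- agent_id=3: no r row matches, row kept with r columns NULL.
After projecting and ordering:
l.aname | l.agent_id | r.addr_no
Liam | 8 | NULL
Raj | 1 | 318
Wendy | 3 | NULL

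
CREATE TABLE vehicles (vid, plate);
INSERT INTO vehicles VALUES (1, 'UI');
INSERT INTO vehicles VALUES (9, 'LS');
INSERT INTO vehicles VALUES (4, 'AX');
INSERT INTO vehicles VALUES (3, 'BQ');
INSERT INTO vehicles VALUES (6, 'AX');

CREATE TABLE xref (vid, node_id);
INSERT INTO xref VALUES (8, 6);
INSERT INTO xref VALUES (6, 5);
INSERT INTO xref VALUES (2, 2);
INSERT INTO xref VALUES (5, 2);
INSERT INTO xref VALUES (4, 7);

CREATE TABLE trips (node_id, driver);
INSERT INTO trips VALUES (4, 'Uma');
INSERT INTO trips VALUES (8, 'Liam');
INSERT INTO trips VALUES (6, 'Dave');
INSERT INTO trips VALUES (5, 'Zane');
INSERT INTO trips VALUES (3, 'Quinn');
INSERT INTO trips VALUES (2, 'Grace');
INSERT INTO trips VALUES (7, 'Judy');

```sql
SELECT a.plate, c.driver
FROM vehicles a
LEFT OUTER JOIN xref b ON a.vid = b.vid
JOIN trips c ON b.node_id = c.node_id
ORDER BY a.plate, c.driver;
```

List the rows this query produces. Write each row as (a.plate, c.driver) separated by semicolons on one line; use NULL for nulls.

Joins associate left-to-right: vehicles LEFT JOIN xref on vid gives 5 intermediate row(s).
Then INNER JOIN `trips c` on node_id: keep only rows whose b.node_id appears in c.

(AX, Judy); (AX, Zane)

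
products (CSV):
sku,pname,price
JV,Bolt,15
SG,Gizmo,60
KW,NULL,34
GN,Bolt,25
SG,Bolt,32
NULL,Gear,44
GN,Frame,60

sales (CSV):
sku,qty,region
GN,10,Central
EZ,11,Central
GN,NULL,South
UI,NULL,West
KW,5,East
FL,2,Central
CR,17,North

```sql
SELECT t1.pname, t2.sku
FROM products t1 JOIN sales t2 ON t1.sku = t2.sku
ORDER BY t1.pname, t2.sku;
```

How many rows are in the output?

INNER JOIN keeps only pairs where the ON condition holds.
Matching on t1.sku = t2.sku. A NULL in a compared column never satisfies the condition.
- t1[0] sku=JV → no match; dropped.
- t1[1] sku=SG → no match; dropped.
- t1[2] sku=KW → 1 match(es) in t2 → 1 row(s).
- t1[3] sku=GN → 2 match(es) in t2 → 2 row(s).
- t1[4] sku=SG → no match; dropped.
- t1[5] sku=NULL → no match; dropped.
- t1[6] sku=GN → 2 match(es) in t2 → 2 row(s).
Total: 5 rows.

5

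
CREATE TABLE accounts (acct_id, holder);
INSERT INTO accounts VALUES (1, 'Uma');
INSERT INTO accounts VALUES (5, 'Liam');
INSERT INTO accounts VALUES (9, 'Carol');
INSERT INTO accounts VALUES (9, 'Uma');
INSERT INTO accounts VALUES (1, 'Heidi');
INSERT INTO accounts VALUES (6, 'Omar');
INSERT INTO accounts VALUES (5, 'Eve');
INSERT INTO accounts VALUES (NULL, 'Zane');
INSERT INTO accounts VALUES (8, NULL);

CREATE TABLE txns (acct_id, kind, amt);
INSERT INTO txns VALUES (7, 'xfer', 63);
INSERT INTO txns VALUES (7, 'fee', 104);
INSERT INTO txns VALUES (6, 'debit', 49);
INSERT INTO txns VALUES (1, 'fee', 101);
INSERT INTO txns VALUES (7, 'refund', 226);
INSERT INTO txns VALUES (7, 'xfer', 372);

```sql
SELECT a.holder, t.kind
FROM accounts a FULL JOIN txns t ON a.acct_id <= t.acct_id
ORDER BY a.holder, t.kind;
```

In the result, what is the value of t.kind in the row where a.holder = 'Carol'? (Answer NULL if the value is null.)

NULL

FULL OUTER JOIN keeps every row from both sides; unmatched rows get NULL for the other side's columns.
Matching on a.acct_id <= t.acct_id. A NULL in a compared column never satisfies the condition.
- a[0] acct_id=1 → 6 match(es) in t → 6 row(s).
- a[1] acct_id=5 → 5 match(es) in t → 5 row(s).
- a[2] acct_id=9 → no match; kept with NULLs on the t side.
- a[3] acct_id=9 → no match; kept with NULLs on the t side.
- a[4] acct_id=1 → 6 match(es) in t → 6 row(s).
- a[5] acct_id=6 → 5 match(es) in t → 5 row(s).
- a[6] acct_id=5 → 5 match(es) in t → 5 row(s).
- a[7] acct_id=NULL → no match; kept with NULLs on the t side.
- a[8] acct_id=8 → no match; kept with NULLs on the t side.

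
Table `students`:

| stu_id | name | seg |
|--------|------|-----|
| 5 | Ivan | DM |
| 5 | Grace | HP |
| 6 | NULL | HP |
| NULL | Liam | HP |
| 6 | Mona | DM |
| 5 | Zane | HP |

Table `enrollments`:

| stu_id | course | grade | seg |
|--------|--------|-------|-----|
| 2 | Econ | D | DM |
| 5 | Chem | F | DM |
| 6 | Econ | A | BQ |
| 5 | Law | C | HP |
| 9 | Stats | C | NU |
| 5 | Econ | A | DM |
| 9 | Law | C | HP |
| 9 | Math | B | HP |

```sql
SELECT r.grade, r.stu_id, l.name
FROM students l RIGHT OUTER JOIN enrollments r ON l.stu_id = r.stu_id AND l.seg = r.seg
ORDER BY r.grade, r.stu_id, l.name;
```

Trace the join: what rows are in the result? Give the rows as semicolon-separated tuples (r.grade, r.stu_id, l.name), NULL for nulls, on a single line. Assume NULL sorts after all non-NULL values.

(A, 5, Ivan); (A, 6, NULL); (B, 9, NULL); (C, 5, Grace); (C, 5, Zane); (C, 9, NULL); (C, 9, NULL); (D, 2, NULL); (F, 5, Ivan)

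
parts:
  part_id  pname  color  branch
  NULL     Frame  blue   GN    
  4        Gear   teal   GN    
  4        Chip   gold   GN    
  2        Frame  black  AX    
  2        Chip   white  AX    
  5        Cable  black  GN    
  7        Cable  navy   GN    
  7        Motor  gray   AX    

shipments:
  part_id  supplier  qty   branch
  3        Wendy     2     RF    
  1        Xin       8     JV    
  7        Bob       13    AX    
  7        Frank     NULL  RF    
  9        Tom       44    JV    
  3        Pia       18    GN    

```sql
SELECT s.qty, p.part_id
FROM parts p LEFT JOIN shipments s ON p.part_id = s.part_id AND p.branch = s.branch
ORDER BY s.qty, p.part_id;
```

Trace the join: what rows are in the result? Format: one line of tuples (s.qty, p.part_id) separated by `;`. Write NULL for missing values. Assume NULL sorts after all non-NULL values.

(13, 7); (NULL, 2); (NULL, 2); (NULL, 4); (NULL, 4); (NULL, 5); (NULL, 7); (NULL, NULL)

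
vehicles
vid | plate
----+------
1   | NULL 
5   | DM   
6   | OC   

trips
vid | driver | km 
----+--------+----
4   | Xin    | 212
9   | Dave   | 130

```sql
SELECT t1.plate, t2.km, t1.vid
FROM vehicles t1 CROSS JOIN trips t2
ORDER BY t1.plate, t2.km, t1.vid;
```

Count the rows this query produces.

6

CROSS JOIN pairs every row of `vehicles` with every row of `trips`: 3 × 2 = 6 rows.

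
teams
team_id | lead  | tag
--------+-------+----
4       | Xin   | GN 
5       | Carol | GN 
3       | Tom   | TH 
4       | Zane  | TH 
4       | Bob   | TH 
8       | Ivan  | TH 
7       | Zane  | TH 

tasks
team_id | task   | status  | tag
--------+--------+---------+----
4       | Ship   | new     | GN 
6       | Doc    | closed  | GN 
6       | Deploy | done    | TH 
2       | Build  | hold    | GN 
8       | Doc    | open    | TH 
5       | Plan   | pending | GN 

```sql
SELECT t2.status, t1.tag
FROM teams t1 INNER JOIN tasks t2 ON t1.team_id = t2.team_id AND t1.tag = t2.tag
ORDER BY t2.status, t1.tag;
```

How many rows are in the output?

3

INNER JOIN keeps only pairs where the ON condition holds.
Matching on t1.team_id = t2.team_id AND t1.tag = t2.tag.
Matched pairs: 3.
Total: 3 rows.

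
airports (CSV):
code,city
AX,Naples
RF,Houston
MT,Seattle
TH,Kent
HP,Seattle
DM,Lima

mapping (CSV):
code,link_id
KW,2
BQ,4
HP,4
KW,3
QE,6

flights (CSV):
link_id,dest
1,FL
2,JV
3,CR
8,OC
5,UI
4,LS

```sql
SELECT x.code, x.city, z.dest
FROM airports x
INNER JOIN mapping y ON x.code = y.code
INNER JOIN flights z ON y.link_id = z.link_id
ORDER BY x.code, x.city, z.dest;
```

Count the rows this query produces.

Joins associate left-to-right: airports INNER JOIN mapping on code gives 1 intermediate row(s).
Then INNER JOIN `flights z` on link_id: keep only rows whose y.link_id appears in z.
Result: 1 row(s).

1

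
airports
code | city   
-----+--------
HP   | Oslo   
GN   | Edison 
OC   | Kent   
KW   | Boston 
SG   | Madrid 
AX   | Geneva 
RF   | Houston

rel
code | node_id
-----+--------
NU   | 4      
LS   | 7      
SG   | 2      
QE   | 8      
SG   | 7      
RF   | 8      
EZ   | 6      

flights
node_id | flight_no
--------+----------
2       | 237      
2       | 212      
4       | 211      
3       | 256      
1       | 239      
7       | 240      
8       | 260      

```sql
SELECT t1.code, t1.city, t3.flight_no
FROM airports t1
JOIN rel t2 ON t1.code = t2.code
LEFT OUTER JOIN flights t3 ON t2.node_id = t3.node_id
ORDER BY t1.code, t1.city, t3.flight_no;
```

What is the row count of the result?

Joins associate left-to-right: airports INNER JOIN rel on code gives 3 intermediate row(s).
Then LEFT JOIN `flights t3` on node_id: each of those 3 rows is kept; rows whose t2.node_id has no match in t3 get NULL for t3's columns.
Result: 4 row(s).

4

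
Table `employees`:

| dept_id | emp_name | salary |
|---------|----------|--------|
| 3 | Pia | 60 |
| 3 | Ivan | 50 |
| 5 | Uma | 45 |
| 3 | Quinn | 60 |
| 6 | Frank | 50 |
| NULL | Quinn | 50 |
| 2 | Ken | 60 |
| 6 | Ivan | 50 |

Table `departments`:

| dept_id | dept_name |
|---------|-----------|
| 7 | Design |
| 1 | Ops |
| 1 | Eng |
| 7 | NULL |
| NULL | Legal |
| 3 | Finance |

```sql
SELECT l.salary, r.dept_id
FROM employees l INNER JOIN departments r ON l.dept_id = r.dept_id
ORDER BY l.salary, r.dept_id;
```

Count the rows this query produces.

3

INNER JOIN keeps only pairs where the ON condition holds.
Matching on l.dept_id = r.dept_id. A NULL in a compared column never satisfies the condition.
- dept_id=3: 1 matching r row(s), so 1 row(s) emitted.
- dept_id=3: 1 matching r row(s), so 1 row(s) emitted.
- dept_id=5: no matching r row, dropped.
- dept_id=3: 1 matching r row(s), so 1 row(s) emitted.
- dept_id=6: no matching r row, dropped.
- dept_id=NULL: no matching r row, dropped.
- dept_id=2: no matching r row, dropped.
- dept_id=6: no matching r row, dropped.
Total: 3 rows.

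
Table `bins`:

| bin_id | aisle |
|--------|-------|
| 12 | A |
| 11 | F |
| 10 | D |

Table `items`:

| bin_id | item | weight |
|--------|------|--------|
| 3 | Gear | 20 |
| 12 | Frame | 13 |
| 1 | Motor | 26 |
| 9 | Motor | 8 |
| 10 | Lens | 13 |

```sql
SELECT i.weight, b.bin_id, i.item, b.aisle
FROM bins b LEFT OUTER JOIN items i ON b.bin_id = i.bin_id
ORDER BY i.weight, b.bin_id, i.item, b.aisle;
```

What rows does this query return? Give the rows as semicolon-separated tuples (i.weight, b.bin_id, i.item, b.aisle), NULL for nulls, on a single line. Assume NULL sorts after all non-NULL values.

(13, 10, Lens, D); (13, 12, Frame, A); (NULL, 11, NULL, F)

LEFT JOIN keeps every row from `bins`; unmatched rows get NULL for `items`'s columns.
Matching on b.bin_id = i.bin_id.
Matched pairs: 2; unmatched b rows kept: 1.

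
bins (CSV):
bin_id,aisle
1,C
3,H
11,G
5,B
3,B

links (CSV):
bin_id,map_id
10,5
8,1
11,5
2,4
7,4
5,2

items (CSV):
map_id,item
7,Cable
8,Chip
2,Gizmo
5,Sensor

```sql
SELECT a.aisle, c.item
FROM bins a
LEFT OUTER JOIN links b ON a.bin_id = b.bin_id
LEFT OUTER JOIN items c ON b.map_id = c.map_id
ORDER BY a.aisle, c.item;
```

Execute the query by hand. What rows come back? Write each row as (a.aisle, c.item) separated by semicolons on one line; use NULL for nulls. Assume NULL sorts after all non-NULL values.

(B, Gizmo); (B, NULL); (C, NULL); (G, Sensor); (H, NULL)

Joins associate left-to-right: bins LEFT JOIN links on bin_id gives 5 intermediate row(s).
Then LEFT JOIN `items c` on map_id: each of those 5 rows is kept; rows whose b.map_id has no match in c get NULL for c's columns.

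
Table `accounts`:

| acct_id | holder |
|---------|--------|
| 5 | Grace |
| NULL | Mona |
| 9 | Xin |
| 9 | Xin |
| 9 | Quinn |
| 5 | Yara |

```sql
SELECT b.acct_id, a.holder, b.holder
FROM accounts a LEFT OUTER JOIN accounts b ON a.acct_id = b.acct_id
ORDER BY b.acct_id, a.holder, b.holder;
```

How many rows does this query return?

14

LEFT JOIN keeps every row from `accounts a`; unmatched rows get NULL for `accounts b`'s columns.
Matching on a.acct_id = b.acct_id. A NULL in a compared column never satisfies the condition.
- a[0] acct_id=5 → 2 match(es) in b → 2 row(s).
- a[1] acct_id=NULL → no match; kept with NULLs on the b side.
- a[2] acct_id=9 → 3 match(es) in b → 3 row(s).
- a[3] acct_id=9 → 3 match(es) in b → 3 row(s).
- a[4] acct_id=9 → 3 match(es) in b → 3 row(s).
- a[5] acct_id=5 → 2 match(es) in b → 2 row(s).
Total: 13 matched + 1 padded = 14 rows.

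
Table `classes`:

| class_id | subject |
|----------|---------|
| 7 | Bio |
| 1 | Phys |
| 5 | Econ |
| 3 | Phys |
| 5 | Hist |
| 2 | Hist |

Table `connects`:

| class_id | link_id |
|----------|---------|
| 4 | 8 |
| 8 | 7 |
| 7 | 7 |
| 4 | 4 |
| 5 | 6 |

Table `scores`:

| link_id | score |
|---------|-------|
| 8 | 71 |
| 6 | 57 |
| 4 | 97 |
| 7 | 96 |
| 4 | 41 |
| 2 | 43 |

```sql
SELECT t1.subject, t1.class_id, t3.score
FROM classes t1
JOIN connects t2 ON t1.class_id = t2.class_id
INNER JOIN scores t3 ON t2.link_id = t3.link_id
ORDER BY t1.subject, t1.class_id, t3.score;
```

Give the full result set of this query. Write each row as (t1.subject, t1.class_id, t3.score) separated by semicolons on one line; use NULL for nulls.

Joins associate left-to-right: classes INNER JOIN connects on class_id gives 3 intermediate row(s).
Then INNER JOIN `scores t3` on link_id: keep only rows whose t2.link_id appears in t3.

(Bio, 7, 96); (Econ, 5, 57); (Hist, 5, 57)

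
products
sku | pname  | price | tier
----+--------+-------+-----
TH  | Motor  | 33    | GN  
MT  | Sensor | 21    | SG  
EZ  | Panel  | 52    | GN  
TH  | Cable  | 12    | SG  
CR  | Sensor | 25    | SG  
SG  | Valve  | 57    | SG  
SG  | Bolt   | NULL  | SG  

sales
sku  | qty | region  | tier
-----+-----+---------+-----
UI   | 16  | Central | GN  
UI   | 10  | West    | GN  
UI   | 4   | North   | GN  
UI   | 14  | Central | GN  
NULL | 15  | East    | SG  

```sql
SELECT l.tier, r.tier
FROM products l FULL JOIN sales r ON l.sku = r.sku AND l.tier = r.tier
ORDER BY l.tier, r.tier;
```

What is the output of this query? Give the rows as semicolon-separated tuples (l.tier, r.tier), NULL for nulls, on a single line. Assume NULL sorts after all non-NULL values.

(GN, NULL); (GN, NULL); (SG, NULL); (SG, NULL); (SG, NULL); (SG, NULL); (SG, NULL); (NULL, GN); (NULL, GN); (NULL, GN); (NULL, GN); (NULL, SG)

FULL OUTER JOIN keeps every row from both sides; unmatched rows get NULL for the other side's columns.
Matching on l.sku = r.sku AND l.tier = r.tier. A NULL in a compared column never satisfies the condition.
Matched pairs: 0; unmatched l rows kept: 7; unmatched r rows kept: 5.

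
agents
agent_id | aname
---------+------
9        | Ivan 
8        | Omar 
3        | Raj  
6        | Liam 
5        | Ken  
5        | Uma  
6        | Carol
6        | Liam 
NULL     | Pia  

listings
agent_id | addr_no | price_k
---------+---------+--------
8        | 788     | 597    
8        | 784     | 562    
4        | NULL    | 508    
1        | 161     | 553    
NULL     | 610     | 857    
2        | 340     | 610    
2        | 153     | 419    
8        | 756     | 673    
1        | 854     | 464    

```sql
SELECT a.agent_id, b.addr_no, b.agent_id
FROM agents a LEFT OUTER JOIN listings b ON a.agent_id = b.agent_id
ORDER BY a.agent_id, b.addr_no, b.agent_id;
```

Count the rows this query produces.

11

LEFT JOIN keeps every row from `agents`; unmatched rows get NULL for `listings`'s columns.
Matching on a.agent_id = b.agent_id. A NULL in a compared column never satisfies the condition.
- a row (agent_id=9): no match → kept, b columns NULL.
- a row (agent_id=8): matches 3 b row(s) → 3 output row(s).
- a row (agent_id=3): no match → kept, b columns NULL.
- a row (agent_id=6): no match → kept, b columns NULL.
- a row (agent_id=5): no match → kept, b columns NULL.
- a row (agent_id=5): no match → kept, b columns NULL.
- a row (agent_id=6): no match → kept, b columns NULL.
- a row (agent_id=6): no match → kept, b columns NULL.
- a row (agent_id=NULL): no match → kept, b columns NULL.
Total: 3 matched + 8 padded = 11 rows.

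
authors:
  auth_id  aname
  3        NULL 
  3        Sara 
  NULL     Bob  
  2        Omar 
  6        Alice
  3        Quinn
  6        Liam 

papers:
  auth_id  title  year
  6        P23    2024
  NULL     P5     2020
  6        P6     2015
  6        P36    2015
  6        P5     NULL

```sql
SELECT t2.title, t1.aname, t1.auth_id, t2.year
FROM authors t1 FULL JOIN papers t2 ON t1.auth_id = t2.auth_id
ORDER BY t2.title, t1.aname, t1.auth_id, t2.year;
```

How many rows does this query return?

14

FULL OUTER JOIN keeps every row from both sides; unmatched rows get NULL for the other side's columns.
Matching on t1.auth_id = t2.auth_id. A NULL in a compared column never satisfies the condition.
- t1 row (auth_id=3): no match → kept, t2 columns NULL.
- t1 row (auth_id=3): no match → kept, t2 columns NULL.
- t1 row (auth_id=NULL): no match → kept, t2 columns NULL.
- t1 row (auth_id=2): no match → kept, t2 columns NULL.
- t1 row (auth_id=6): matches 4 t2 row(s) → 4 output row(s).
- t1 row (auth_id=3): no match → kept, t2 columns NULL.
- t1 row (auth_id=6): matches 4 t2 row(s) → 4 output row(s).
- 1 t2 row(s) had no t1 match → kept, t1 columns NULL.
Total: 8 matched + 6 padded = 14 rows.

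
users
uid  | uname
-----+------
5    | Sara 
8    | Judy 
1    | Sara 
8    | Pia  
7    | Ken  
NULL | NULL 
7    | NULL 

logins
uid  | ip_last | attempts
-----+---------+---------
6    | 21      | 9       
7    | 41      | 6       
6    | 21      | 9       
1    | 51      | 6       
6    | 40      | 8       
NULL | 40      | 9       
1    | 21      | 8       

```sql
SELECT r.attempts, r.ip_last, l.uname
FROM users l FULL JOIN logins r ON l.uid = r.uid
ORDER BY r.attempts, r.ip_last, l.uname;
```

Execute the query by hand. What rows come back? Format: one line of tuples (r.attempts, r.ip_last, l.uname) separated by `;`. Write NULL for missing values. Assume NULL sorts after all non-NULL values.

(6, 41, Ken); (6, 41, NULL); (6, 51, Sara); (8, 21, Sara); (8, 40, NULL); (9, 21, NULL); (9, 21, NULL); (9, 40, NULL); (NULL, NULL, Judy); (NULL, NULL, Pia); (NULL, NULL, Sara); (NULL, NULL, NULL)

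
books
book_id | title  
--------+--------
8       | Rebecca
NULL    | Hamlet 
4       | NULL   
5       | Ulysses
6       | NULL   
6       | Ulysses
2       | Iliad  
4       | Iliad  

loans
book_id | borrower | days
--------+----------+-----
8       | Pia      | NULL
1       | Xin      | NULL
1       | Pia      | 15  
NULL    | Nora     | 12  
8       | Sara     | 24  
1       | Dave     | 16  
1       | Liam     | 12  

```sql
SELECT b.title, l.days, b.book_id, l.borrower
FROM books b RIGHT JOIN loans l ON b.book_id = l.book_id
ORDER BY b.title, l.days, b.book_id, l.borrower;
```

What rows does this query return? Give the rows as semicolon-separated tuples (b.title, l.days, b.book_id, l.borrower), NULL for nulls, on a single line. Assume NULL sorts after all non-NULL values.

RIGHT JOIN keeps every row from `loans`; unmatched rows get NULL for `books`'s columns.
Matching on b.book_id = l.book_id. A NULL in a compared column never satisfies the condition.
- b[0] book_id=8 → 2 match(es) in l → 2 row(s).
- b[1] book_id=NULL → no match.
- b[2] book_id=4 → no match.
- b[3] book_id=5 → no match.
- b[4] book_id=6 → no match.
- b[5] book_id=6 → no match.
- b[6] book_id=2 → no match.
- b[7] book_id=4 → no match.
- 5 l row(s) had no b match → kept, b columns NULL.
After projecting and ordering:
b.title | l.days | b.book_id | l.borrower
Rebecca | 24 | 8 | Sara
Rebecca | NULL | 8 | Pia
NULL | 12 | NULL | Liam
NULL | 12 | NULL | Nora
NULL | 15 | NULL | Pia
NULL | 16 | NULL | Dave
NULL | NULL | NULL | Xin

(Rebecca, 24, 8, Sara); (Rebecca, NULL, 8, Pia); (NULL, 12, NULL, Liam); (NULL, 12, NULL, Nora); (NULL, 15, NULL, Pia); (NULL, 16, NULL, Dave); (NULL, NULL, NULL, Xin)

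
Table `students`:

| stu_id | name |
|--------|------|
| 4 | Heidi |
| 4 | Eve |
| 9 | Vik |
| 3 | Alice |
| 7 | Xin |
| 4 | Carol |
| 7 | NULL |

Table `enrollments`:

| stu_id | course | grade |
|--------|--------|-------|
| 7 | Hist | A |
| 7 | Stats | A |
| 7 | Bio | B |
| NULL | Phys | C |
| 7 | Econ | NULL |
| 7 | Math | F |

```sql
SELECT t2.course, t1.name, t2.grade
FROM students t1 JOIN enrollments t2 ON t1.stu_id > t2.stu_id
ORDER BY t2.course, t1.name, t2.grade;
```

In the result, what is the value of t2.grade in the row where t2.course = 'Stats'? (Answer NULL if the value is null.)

A

INNER JOIN keeps only pairs where the ON condition holds.
Matching on t1.stu_id > t2.stu_id. A NULL in a compared column never satisfies the condition.
- t1 row (stu_id=4): no match → dropped.
- t1 row (stu_id=4): no match → dropped.
- t1 row (stu_id=9): matches 5 t2 row(s) → 5 output row(s).
- t1 row (stu_id=3): no match → dropped.
- t1 row (stu_id=7): no match → dropped.
- t1 row (stu_id=4): no match → dropped.
- t1 row (stu_id=7): no match → dropped.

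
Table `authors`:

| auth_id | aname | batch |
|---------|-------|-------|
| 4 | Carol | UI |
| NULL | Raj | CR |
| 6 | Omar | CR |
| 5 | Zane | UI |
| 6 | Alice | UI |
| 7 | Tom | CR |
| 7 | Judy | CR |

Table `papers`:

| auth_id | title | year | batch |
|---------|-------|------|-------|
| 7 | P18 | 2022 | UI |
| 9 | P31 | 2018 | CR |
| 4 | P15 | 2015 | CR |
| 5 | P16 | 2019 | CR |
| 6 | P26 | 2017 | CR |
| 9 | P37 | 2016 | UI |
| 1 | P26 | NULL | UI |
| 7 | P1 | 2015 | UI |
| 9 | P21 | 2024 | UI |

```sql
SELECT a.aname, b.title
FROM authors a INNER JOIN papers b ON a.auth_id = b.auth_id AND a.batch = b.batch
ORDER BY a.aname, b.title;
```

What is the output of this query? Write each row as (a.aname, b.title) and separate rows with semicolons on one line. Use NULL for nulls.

INNER JOIN keeps only pairs where the ON condition holds.
Matching on a.auth_id = b.auth_id AND a.batch = b.batch. A NULL in a compared column never satisfies the condition.
- auth_id=4, batch=UI: no matching b row, dropped.
- auth_id=NULL, batch=CR: no matching b row, dropped.
- auth_id=6, batch=CR: 1 matching b row(s), so 1 row(s) emitted.
- auth_id=5, batch=UI: no matching b row, dropped.
- auth_id=6, batch=UI: no matching b row, dropped.
- auth_id=7, batch=CR: no matching b row, dropped.
- auth_id=7, batch=CR: no matching b row, dropped.
After projecting and ordering:
a.aname | b.title
Omar | P26

(Omar, P26)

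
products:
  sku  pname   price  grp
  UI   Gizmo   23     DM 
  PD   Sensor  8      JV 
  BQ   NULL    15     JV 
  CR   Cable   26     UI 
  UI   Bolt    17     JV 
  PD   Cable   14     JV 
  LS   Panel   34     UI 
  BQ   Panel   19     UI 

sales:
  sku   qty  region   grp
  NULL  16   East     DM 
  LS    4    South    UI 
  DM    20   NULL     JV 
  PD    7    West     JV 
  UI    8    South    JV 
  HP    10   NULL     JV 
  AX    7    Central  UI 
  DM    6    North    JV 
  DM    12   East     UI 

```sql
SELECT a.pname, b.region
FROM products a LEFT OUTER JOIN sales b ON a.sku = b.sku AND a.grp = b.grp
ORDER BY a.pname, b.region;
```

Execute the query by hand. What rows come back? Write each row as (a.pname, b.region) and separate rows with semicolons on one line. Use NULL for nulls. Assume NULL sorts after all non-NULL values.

(Bolt, South); (Cable, West); (Cable, NULL); (Gizmo, NULL); (Panel, South); (Panel, NULL); (Sensor, West); (NULL, NULL)

LEFT JOIN keeps every row from `products`; unmatched rows get NULL for `sales`'s columns.
Matching on a.sku = b.sku AND a.grp = b.grp. A NULL in a compared column never satisfies the condition.
- a[0] sku=UI, grp=DM → no match; kept with NULLs on the b side.
- a[1] sku=PD, grp=JV → 1 match(es) in b → 1 row(s).
- a[2] sku=BQ, grp=JV → no match; kept with NULLs on the b side.
- a[3] sku=CR, grp=UI → no match; kept with NULLs on the b side.
- a[4] sku=UI, grp=JV → 1 match(es) in b → 1 row(s).
- a[5] sku=PD, grp=JV → 1 match(es) in b → 1 row(s).
- a[6] sku=LS, grp=UI → 1 match(es) in b → 1 row(s).
- a[7] sku=BQ, grp=UI → no match; kept with NULLs on the b side.
After projecting and ordering:
a.pname | b.region
Bolt | South
Cable | West
Cable | NULL
Gizmo | NULL
Panel | South
Panel | NULL
Sensor | West
NULL | NULL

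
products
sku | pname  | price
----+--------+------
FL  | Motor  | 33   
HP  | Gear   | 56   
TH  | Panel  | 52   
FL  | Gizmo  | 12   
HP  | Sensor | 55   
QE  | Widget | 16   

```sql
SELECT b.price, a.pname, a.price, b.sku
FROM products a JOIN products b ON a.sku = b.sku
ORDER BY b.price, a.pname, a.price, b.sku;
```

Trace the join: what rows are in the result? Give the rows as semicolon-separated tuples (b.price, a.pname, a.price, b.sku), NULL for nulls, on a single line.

INNER JOIN keeps only pairs where the ON condition holds.
Matching on a.sku = b.sku.
Matched pairs: 10.

(12, Gizmo, 12, FL); (12, Motor, 33, FL); (16, Widget, 16, QE); (33, Gizmo, 12, FL); (33, Motor, 33, FL); (52, Panel, 52, TH); (55, Gear, 56, HP); (55, Sensor, 55, HP); (56, Gear, 56, HP); (56, Sensor, 55, HP)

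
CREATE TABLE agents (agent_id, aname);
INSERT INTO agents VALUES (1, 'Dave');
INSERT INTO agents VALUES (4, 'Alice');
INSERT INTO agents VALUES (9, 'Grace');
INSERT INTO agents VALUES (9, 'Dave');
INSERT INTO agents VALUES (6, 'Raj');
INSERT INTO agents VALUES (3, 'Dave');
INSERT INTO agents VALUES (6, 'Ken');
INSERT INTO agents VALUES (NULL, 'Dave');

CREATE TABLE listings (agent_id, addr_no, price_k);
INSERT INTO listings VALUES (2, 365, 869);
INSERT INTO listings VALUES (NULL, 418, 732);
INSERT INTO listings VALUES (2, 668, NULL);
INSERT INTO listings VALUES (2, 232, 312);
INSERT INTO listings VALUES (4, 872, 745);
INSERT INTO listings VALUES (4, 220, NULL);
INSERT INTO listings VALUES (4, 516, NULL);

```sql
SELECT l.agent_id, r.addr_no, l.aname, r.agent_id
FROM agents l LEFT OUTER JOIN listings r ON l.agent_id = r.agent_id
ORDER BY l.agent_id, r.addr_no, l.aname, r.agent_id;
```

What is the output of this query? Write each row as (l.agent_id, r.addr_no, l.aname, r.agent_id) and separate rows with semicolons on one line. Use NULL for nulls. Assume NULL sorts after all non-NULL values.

(1, NULL, Dave, NULL); (3, NULL, Dave, NULL); (4, 220, Alice, 4); (4, 516, Alice, 4); (4, 872, Alice, 4); (6, NULL, Ken, NULL); (6, NULL, Raj, NULL); (9, NULL, Dave, NULL); (9, NULL, Grace, NULL); (NULL, NULL, Dave, NULL)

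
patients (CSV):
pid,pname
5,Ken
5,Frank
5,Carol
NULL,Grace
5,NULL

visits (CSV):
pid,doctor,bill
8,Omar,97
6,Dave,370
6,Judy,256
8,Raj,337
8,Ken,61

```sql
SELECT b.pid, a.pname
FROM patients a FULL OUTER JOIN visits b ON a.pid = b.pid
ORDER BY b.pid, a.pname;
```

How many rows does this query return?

10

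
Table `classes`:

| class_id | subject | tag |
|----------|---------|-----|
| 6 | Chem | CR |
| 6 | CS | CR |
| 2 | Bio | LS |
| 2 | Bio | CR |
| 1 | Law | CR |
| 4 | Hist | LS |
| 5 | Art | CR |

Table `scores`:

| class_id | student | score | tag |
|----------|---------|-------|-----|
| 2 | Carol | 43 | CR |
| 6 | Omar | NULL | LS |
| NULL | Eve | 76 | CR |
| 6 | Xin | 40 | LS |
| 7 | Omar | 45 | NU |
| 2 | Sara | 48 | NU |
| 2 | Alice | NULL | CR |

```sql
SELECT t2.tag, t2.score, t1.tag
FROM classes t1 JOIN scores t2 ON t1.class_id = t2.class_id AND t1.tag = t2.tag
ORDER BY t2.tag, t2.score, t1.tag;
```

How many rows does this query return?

INNER JOIN keeps only pairs where the ON condition holds.
Matching on t1.class_id = t2.class_id AND t1.tag = t2.tag. A NULL in a compared column never satisfies the condition.
- t1 row (class_id=6, tag=CR): no match → dropped.
- t1 row (class_id=6, tag=CR): no match → dropped.
- t1 row (class_id=2, tag=LS): no match → dropped.
- t1 row (class_id=2, tag=CR): matches 2 t2 row(s) → 2 output row(s).
- t1 row (class_id=1, tag=CR): no match → dropped.
- t1 row (class_id=4, tag=LS): no match → dropped.
- t1 row (class_id=5, tag=CR): no match → dropped.
Total: 2 rows.

2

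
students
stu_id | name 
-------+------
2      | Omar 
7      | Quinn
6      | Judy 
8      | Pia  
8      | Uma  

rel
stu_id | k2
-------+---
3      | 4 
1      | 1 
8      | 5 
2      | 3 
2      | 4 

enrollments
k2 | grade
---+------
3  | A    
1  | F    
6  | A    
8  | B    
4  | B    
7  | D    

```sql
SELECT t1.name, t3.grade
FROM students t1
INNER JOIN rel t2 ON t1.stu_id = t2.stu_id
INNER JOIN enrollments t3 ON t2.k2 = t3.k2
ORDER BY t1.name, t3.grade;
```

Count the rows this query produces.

Step 1 — t1 INNER JOIN t2 on stu_id → 4 row(s).
Then INNER JOIN `enrollments t3` on k2: keep only rows whose t2.k2 appears in t3.
Result: 2 row(s).

2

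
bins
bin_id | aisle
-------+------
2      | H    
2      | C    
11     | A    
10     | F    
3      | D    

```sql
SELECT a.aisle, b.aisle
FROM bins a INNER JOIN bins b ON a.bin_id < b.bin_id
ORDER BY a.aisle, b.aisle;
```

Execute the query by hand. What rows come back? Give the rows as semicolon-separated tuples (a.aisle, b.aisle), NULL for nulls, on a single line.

INNER JOIN keeps only pairs where the ON condition holds.
Matching on a.bin_id < b.bin_id.
Matched pairs: 9.

(C, A); (C, D); (C, F); (D, A); (D, F); (F, A); (H, A); (H, D); (H, F)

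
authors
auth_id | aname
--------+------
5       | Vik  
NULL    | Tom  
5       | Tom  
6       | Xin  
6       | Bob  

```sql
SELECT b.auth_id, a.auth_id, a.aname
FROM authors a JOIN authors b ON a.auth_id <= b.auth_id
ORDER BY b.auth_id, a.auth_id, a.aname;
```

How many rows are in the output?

12

INNER JOIN keeps only pairs where the ON condition holds.
Matching on a.auth_id <= b.auth_id. A NULL in a compared column never satisfies the condition.
- a[0] auth_id=5 → 4 match(es) in b → 4 row(s).
- a[1] auth_id=NULL → no match; dropped.
- a[2] auth_id=5 → 4 match(es) in b → 4 row(s).
- a[3] auth_id=6 → 2 match(es) in b → 2 row(s).
- a[4] auth_id=6 → 2 match(es) in b → 2 row(s).
Total: 12 rows.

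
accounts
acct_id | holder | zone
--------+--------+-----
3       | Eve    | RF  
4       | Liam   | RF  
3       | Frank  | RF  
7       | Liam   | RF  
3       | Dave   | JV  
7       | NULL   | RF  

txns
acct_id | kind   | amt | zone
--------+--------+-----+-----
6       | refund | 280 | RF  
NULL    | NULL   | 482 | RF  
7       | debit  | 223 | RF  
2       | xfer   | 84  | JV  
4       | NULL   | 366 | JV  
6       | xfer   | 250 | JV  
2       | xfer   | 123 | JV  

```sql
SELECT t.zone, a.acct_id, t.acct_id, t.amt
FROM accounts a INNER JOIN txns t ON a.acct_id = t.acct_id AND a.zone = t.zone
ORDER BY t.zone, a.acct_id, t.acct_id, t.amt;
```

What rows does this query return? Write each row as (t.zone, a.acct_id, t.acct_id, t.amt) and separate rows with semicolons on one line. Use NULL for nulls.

(RF, 7, 7, 223); (RF, 7, 7, 223)

INNER JOIN keeps only pairs where the ON condition holds.
Matching on a.acct_id = t.acct_id AND a.zone = t.zone. A NULL in a compared column never satisfies the condition.
- a[0] acct_id=3, zone=RF → no match; dropped.
- a[1] acct_id=4, zone=RF → no match; dropped.
- a[2] acct_id=3, zone=RF → no match; dropped.
- a[3] acct_id=7, zone=RF → 1 match(es) in t → 1 row(s).
- a[4] acct_id=3, zone=JV → no match; dropped.
- a[5] acct_id=7, zone=RF → 1 match(es) in t → 1 row(s).
After projecting and ordering:
t.zone | a.acct_id | t.acct_id | t.amt
RF | 7 | 7 | 223
RF | 7 | 7 | 223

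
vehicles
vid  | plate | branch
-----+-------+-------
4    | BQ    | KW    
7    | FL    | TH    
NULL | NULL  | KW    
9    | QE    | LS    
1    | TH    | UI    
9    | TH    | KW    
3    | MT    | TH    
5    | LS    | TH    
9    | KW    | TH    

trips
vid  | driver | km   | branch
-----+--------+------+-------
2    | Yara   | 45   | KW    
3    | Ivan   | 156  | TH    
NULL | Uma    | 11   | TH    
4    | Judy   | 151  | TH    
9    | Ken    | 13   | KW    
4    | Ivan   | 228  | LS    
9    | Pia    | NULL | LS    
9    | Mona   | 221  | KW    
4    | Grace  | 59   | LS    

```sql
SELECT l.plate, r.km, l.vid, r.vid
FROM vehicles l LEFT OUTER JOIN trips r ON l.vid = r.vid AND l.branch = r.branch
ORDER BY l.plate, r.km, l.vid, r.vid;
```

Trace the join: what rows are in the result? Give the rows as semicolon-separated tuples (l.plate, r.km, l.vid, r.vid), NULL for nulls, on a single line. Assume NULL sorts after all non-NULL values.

(BQ, NULL, 4, NULL); (FL, NULL, 7, NULL); (KW, NULL, 9, NULL); (LS, NULL, 5, NULL); (MT, 156, 3, 3); (QE, NULL, 9, 9); (TH, 13, 9, 9); (TH, 221, 9, 9); (TH, NULL, 1, NULL); (NULL, NULL, NULL, NULL)

LEFT JOIN keeps every row from `vehicles`; unmatched rows get NULL for `trips`'s columns.
Matching on l.vid = r.vid AND l.branch = r.branch. A NULL in a compared column never satisfies the condition.
- l[0] vid=4, branch=KW → no match; kept with NULLs on the r side.
- l[1] vid=7, branch=TH → no match; kept with NULLs on the r side.
- l[2] vid=NULL, branch=KW → no match; kept with NULLs on the r side.
- l[3] vid=9, branch=LS → 1 match(es) in r → 1 row(s).
- l[4] vid=1, branch=UI → no match; kept with NULLs on the r side.
- l[5] vid=9, branch=KW → 2 match(es) in r → 2 row(s).
- l[6] vid=3, branch=TH → 1 match(es) in r → 1 row(s).
- l[7] vid=5, branch=TH → no match; kept with NULLs on the r side.
- l[8] vid=9, branch=TH → no match; kept with NULLs on the r side.
After projecting and ordering:
l.plate | r.km | l.vid | r.vid
BQ | NULL | 4 | NULL
FL | NULL | 7 | NULL
KW | NULL | 9 | NULL
LS | NULL | 5 | NULL
MT | 156 | 3 | 3
QE | NULL | 9 | 9
TH | 13 | 9 | 9
TH | 221 | 9 | 9
TH | NULL | 1 | NULL
NULL | NULL | NULL | NULL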